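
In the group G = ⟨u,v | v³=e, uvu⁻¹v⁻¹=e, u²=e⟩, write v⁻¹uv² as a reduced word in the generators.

Multiply left to right, reducing at each step:
  (v²) · u = uv²
  (uv²) · v² = uv

Answer: uv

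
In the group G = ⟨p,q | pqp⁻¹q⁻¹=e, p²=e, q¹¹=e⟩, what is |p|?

Compute successive powers until reaching e:
  p¹ = p, p² = e.
The smallest positive k with pᵏ = e is 2.

Answer: 2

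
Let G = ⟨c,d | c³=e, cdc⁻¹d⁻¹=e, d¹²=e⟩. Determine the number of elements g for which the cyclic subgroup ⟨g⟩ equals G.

⟨g⟩ = G would require ord(g) = |G| = 36, but the maximum element order in G is 12 < 36. So G is not cyclic and no single element generates it: the count is 0.

Answer: 0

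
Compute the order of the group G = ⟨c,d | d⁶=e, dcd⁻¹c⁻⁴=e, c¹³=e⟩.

Enumerate words in the generators, reducing via the relations: the distinct elements are
  {c, d, e, cd, c², c³, c⁴, c⁵, c⁶, c⁷, c⁸, c⁹, d², d³, d⁴, d⁵, cd², cd³, cd⁴, cd⁵, c²d, c³d, c¹², c¹¹, c¹⁰, c⁴d, c⁵d, c⁶d, c⁷d, c⁸d, c⁹d, c²d², c²d³, c²d⁴, c²d⁵, c³d², c³d³, c³d⁴, c³d⁵, c¹²d, c¹¹d, c¹⁰d, c⁴d², c⁴d³, c⁴d⁴, c⁴d⁵, c⁵d², c⁵d³, c⁵d⁴, c⁵d⁵, c⁶d², c⁶d³, c⁶d⁴, c⁶d⁵, c⁷d², c⁷d³, c⁷d⁴, c⁷d⁵, c⁸d², c⁸d³, c⁸d⁴, c⁸d⁵, c⁹d², c⁹d³, c⁹d⁴, c⁹d⁵, c¹²d², c¹²d³, c¹²d⁴, c¹²d⁵, c¹¹d², c¹¹d³, c¹¹d⁴, c¹¹d⁵, c¹⁰d², c¹⁰d³, c¹⁰d⁴, c¹⁰d⁵}.
No further products give new elements, so |G| = 78.

Answer: 78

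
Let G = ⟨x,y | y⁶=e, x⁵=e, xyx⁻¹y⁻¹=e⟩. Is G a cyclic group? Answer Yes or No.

|G| = 30. The element xy has order 30 (its powers give 30 distinct elements), so ⟨xy⟩ = G and G is cyclic.

Answer: Yes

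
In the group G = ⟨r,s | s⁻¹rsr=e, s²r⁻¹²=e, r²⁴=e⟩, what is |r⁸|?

Compute successive powers until reaching e:
  (r⁸)¹ = r⁸, (r⁸)² = r¹⁶, (r⁸)³ = e.
The smallest positive k with (r⁸)ᵏ = e is 3.

Answer: 3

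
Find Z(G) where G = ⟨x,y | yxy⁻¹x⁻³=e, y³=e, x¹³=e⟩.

An element z ∈ Z(G) iff z commutes with every generator.
For example e is central: e·x = x = x·e; e·y = y = y·e.
Whereas x ∉ Z(G) since x·y = xy ≠ x³y = y·x.
Checking each of the 39 elements this way gives Z(G) = {e}, of order 1.

Answer: {e}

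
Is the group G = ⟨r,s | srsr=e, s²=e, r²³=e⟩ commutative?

r·s = rs but s·r = r²²s, so r·s ≠ s·r and G is not abelian.

Answer: No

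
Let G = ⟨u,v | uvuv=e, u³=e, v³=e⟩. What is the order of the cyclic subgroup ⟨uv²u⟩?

|⟨uv²u⟩| equals the order of uv²u. Compute successive powers until reaching e:
  (uv²u)¹ = uv²u, (uv²u)² = e.
The smallest positive k with (uv²u)ᵏ = e is 2, so |⟨uv²u⟩| = 2.

Answer: 2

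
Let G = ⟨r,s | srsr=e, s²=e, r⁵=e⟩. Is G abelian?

r·s = rs but s·r = r⁴s, so r·s ≠ s·r and G is not abelian.

Answer: No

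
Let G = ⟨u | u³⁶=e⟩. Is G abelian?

G has a single generator, so G is cyclic and hence abelian.

Answer: Yes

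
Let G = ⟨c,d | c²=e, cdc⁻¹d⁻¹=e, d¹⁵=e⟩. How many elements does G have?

Enumerate words in the generators, reducing via the relations: the distinct elements are
  {c, d, e, cd, d², d³, d⁴, d⁵, d⁶, d⁷, d⁸, d⁹, cd², cd³, cd⁴, cd⁵, cd⁶, cd⁷, cd⁸, cd⁹, d¹², d¹³, d¹¹, d¹⁰, d¹⁴, cd¹², cd¹³, cd¹¹, cd¹⁰, cd¹⁴}.
No further products give new elements, so |G| = 30.

Answer: 30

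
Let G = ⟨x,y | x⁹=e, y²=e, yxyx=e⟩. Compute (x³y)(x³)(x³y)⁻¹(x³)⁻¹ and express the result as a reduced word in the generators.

[(x³y), (x³)] = (x³y)·(x³)·(x³y)⁻¹·(x³)⁻¹.
  (x³y) · (x³) = y
  y · (x³y) = x⁶
  (x⁶) · (x⁶) = x³

Answer: x³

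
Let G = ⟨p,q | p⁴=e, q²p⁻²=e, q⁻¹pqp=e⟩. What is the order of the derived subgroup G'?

G' = [G, G] is generated by all commutators. The generator-pair commutators are: [p, q] = p².
The subgroup they normally generate is {e, p²}, of order 2.
Check: |G/G'| = 8/2 = 4 is the order of the abelianisation.

Answer: 2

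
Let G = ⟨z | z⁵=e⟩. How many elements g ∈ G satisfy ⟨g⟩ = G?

G is cyclic of order 5. An element generates G iff its order is 5, and a cyclic group of order 5 has exactly φ(5) = 4 such elements.

Answer: 4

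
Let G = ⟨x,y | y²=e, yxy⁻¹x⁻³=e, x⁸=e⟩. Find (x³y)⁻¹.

The order of (x³y) is 4 (smallest k with (x³y)ᵏ = e), so (x³y)⁻¹ = (x³y)³ = x⁷y.
Check: (x³y) · (x⁷y) → (x³y) · x⁷ = y;   y · y = e, giving e as required.

Answer: x⁷y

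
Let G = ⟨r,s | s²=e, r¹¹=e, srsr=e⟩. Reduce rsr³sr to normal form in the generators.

Multiply left to right, reducing at each step:
  r · s = rs
  (rs) · r³ = r⁹s
  (r⁹s) · s = r⁹
  (r⁹) · r = r¹⁰

Answer: r¹⁰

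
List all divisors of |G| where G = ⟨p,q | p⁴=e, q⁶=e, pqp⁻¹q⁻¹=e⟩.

|G| = 24 = 2³ · 3. By Lagrange's theorem the order of any subgroup divides 24; the divisors of 24 are 1, 2, 3, 4, 6, 8, 12, 24.

Answer: 1, 2, 3, 4, 6, 8, 12, 24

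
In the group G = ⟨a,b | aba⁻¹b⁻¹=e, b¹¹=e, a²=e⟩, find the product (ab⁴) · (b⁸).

Compute (ab⁴) · (b⁸) by multiplying left to right and reducing via the relations at each step:
  (ab⁴) · b⁸ = ab

Answer: ab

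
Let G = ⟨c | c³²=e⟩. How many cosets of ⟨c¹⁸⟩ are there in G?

First find ord(c¹⁸) by computing successive powers:
  (c¹⁸)¹ = c¹⁸, (c¹⁸)² = c⁴, (c¹⁸)³ = c²², (c¹⁸)⁴ = c⁸, (c¹⁸)⁵ = c²⁶, (c¹⁸)⁶ = c¹², (c¹⁸)⁷ = c³⁰, (c¹⁸)⁸ = c¹⁶, (c¹⁸)⁹ = c², (c¹⁸)¹⁰ = c²⁰, (c¹⁸)¹¹ = c⁶, (c¹⁸)¹² = c²⁴, (c¹⁸)¹³ = c¹⁰, (c¹⁸)¹⁴ = c²⁸, (c¹⁸)¹⁵ = c¹⁴, (c¹⁸)¹⁶ = e.
So |⟨c¹⁸⟩| = ord(c¹⁸) = 16. With |G| = 32, by Lagrange [G : ⟨c¹⁸⟩] = 32/16 = 2.

Answer: 2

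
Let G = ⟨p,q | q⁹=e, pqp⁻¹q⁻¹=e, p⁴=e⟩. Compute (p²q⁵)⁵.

Compute successive powers of (p²q⁵), reducing at each step:
  (p²q⁵)²: (p²q⁵) · p² = q⁵;   (q⁵) · q⁵ = q
  (p²q⁵)³: q · p² = p²q;   (p²q) · q⁵ = p²q⁶
  (p²q⁵)⁴: (p²q⁶) · p² = q⁶;   (q⁶) · q⁵ = q²
  (p²q⁵)⁵: (q²) · p² = p²q²;   (p²q²) · q⁵ = p²q⁷

Answer: p²q⁷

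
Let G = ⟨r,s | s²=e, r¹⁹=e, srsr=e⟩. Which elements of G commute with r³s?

⟨r³s⟩ ⊆ C_G(r³s) since powers of r³s commute with r³s; so |C_G(r³s)| ≥ |⟨r³s⟩| = 2.
By orbit–stabilizer, |C_G(r³s)| = |G| / |conj. class of r³s| = 38 / 19 = 2.
The 2 elements commuting with r³s are {e, r³s}.

Answer: {e, r³s}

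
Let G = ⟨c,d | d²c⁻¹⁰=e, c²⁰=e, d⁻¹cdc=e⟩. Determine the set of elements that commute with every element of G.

An element z ∈ Z(G) iff z commutes with every generator.
For example c¹⁰ is central: (c¹⁰)·c = c¹¹ = c·(c¹⁰); (c¹⁰)·d = d⁻¹ = d·(c¹⁰).
Whereas c ∉ Z(G) since c·d = cd ≠ c⁹d⁻¹ = d·c.
Checking each of the 40 elements this way gives Z(G) = {e, c¹⁰}, of order 2.

Answer: {e, c¹⁰}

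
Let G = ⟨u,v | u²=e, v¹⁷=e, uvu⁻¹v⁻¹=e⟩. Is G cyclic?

|G| = 34. The element uv has order 34 (its powers give 34 distinct elements), so ⟨uv⟩ = G and G is cyclic.

Answer: Yes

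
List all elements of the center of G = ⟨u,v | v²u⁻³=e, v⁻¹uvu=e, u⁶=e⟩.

An element z ∈ Z(G) iff z commutes with every generator.
For example u³ is central: (u³)·u = u⁴ = u·(u³); (u³)·v = v⁻¹ = v·(u³).
Whereas u ∉ Z(G) since u·v = uv ≠ u²v⁻¹ = v·u.
Checking each of the 12 elements this way gives Z(G) = {e, u³}, of order 2.

Answer: {e, u³}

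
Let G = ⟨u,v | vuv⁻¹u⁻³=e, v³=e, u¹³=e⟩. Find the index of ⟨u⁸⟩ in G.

First find ord(u⁸) by computing successive powers:
  (u⁸)¹ = u⁸, (u⁸)² = u³, (u⁸)³ = u¹¹, (u⁸)⁴ = u⁶, (u⁸)⁵ = u, (u⁸)⁶ = u⁹, (u⁸)⁷ = u⁴, (u⁸)⁸ = u¹², (u⁸)⁹ = u⁷, (u⁸)¹⁰ = u², (u⁸)¹¹ = u¹⁰, (u⁸)¹² = u⁵, (u⁸)¹³ = e.
So |⟨u⁸⟩| = ord(u⁸) = 13. With |G| = 39, by Lagrange [G : ⟨u⁸⟩] = 39/13 = 3.

Answer: 3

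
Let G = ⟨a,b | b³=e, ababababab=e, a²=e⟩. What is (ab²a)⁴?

Compute successive powers of (ab²a), reducing at each step:
  (ab²a)²: (ab²a) · a = ab²;   (ab²) · b² = ab;   (ab) · a = aba
  (ab²a)³: (aba) · a = ab;   (ab) · b² = a;   a · a = e
  (ab²a)⁴: e · a = a;   a · b² = ab²;   (ab²) · a = ab²a

Answer: ab²a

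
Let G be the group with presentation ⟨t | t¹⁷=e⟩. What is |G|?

G is generated by a single element, so G is cyclic. The relator gives t¹⁷ = e and no smaller power is forced to be e, so the 17 powers {e, t, t², t³, t⁴, t⁵, t⁶, t⁷, t⁸, t⁹, t¹², t¹³, t¹¹, t¹⁰, t¹⁴, t¹⁵, t¹⁶} are distinct. Hence |G| = 17.

Answer: 17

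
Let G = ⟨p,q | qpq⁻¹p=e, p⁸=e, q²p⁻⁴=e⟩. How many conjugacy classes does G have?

The conjugacy classes (representative and size) are:
  [e] (size 1), [p⁷] (size 2), [p²] (size 2), [p⁵] (size 2), [p⁴] (size 1), [p²q⁻¹] (size 4), [p³q] (size 4).
Class equation: 1 + 2 + 2 + 2 + 1 + 4 + 4 = 16 = |G|. So G has 7 conjugacy classes.

Answer: 7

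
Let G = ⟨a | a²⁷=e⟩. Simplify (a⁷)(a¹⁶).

Compute (a⁷) · (a¹⁶) by multiplying left to right and reducing via the relations at each step:
  (a⁷) · a¹⁶ = a²³

Answer: a²³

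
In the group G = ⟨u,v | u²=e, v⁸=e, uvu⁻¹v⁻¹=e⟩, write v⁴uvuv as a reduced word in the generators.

Multiply left to right, reducing at each step:
  (v⁴) · u = uv⁴
  (uv⁴) · v = uv⁵
  (uv⁵) · u = v⁵
  (v⁵) · v = v⁶

Answer: v⁶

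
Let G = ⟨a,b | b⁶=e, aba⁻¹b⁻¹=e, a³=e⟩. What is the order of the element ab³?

Compute successive powers until reaching e:
  (ab³)¹ = ab³, (ab³)² = a², (ab³)³ = b³, (ab³)⁴ = a, (ab³)⁵ = a²b³, (ab³)⁶ = e.
The smallest positive k with (ab³)ᵏ = e is 6.

Answer: 6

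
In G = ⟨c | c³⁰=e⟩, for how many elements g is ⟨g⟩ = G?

G is cyclic of order 30. An element generates G iff its order is 30, and a cyclic group of order 30 has exactly φ(30) = 8 such elements.

Answer: 8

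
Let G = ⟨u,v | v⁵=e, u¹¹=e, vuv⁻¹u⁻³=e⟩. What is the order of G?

Enumerate words in the generators, reducing via the relations: the distinct elements are
  {e, u, v, uv, u², u³, u⁴, u⁵, u⁶, u⁷, u⁸, u⁹, v², v³, v⁴, uv², uv³, uv⁴, u²v, u³v, u¹⁰, u⁴v, u⁵v, u⁶v, u⁷v, u⁸v, u⁹v, u²v², u²v³, u²v⁴, u³v², u³v³, u³v⁴, u¹⁰v, u⁴v², u⁴v³, u⁴v⁴, u⁵v², u⁵v³, u⁵v⁴, u⁶v², u⁶v³, u⁶v⁴, u⁷v², u⁷v³, u⁷v⁴, u⁸v², u⁸v³, u⁸v⁴, u⁹v², u⁹v³, u⁹v⁴, u¹⁰v², u¹⁰v³, u¹⁰v⁴}.
No further products give new elements, so |G| = 55.

Answer: 55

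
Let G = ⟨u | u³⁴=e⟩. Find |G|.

G is generated by a single element, so G is cyclic. The relator gives u³⁴ = e and no smaller power is forced to be e, so the 34 powers {e, u, u², u³, u⁴, u⁵, u⁶, u⁷, u⁸, u⁹, u²², u²³, u²¹, u²⁰, u²⁴, u²⁵, u²⁶, u²⁷, u²⁸, u²⁹, u³², u³³, u³¹, u³⁰, u¹², u¹³, u¹¹, u¹⁰, u¹⁴, u¹⁵, u¹⁶, u¹⁷, u¹⁸, u¹⁹} are distinct. Hence |G| = 34.

Answer: 34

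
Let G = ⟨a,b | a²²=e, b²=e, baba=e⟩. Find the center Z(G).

An element z ∈ Z(G) iff z commutes with every generator.
For example a¹¹ is central: (a¹¹)·a = a¹² = a·(a¹¹); (a¹¹)·b = a¹¹b = b·(a¹¹).
Whereas a ∉ Z(G) since a·b = ab ≠ a²¹b = b·a.
Checking each of the 44 elements this way gives Z(G) = {e, a¹¹}, of order 2.

Answer: {e, a¹¹}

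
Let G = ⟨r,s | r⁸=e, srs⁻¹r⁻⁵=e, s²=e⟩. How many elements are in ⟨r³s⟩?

|⟨r³s⟩| equals the order of r³s. Compute successive powers until reaching e:
  (r³s)¹ = r³s, (r³s)² = r², (r³s)³ = r⁵s, (r³s)⁴ = r⁴, (r³s)⁵ = r⁷s, (r³s)⁶ = r⁶, (r³s)⁷ = rs, (r³s)⁸ = e.
The smallest positive k with (r³s)ᵏ = e is 8, so |⟨r³s⟩| = 8.

Answer: 8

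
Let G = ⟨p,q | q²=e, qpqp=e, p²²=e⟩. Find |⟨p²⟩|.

|⟨p²⟩| equals the order of p². Compute successive powers until reaching e:
  (p²)¹ = p², (p²)² = p⁴, (p²)³ = p⁶, (p²)⁴ = p⁸, (p²)⁵ = p¹⁰, (p²)⁶ = p¹², (p²)⁷ = p¹⁴, (p²)⁸ = p¹⁶, (p²)⁹ = p¹⁸, (p²)¹⁰ = p²⁰, (p²)¹¹ = e.
The smallest positive k with (p²)ᵏ = e is 11, so |⟨p²⟩| = 11.

Answer: 11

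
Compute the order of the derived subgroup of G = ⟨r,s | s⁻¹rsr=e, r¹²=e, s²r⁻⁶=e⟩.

G' = [G, G] is generated by all commutators. The generator-pair commutators are: [r, s] = r².
The subgroup they normally generate is {e, r², r⁴, r⁶, r⁸, r¹⁰}, of order 6.
Check: |G/G'| = 24/6 = 4 is the order of the abelianisation.

Answer: 6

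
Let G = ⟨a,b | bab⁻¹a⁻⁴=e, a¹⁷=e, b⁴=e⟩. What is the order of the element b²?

Compute successive powers until reaching e:
  (b²)¹ = b², (b²)² = e.
The smallest positive k with (b²)ᵏ = e is 2.

Answer: 2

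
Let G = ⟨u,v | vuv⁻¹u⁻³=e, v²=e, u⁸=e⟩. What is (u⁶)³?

Compute successive powers of (u⁶), reducing at each step:
  (u⁶)²: (u⁶) · u⁶ = u⁴
  (u⁶)³: (u⁴) · u⁶ = u²

Answer: u²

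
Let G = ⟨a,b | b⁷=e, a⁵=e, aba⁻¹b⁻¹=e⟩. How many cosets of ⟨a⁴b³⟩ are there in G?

First find ord(a⁴b³) by computing successive powers:
  (a⁴b³)¹ = a⁴b³, (a⁴b³)² = a³b⁶, (a⁴b³)³ = a²b², (a⁴b³)⁴ = ab⁵, (a⁴b³)⁵ = b, (a⁴b³)⁶ = a⁴b⁴, (a⁴b³)⁷ = a³, (a⁴b³)⁸ = a²b³, (a⁴b³)⁹ = ab⁶, (a⁴b³)¹⁰ = b², (a⁴b³)¹¹ = a⁴b⁵, (a⁴b³)¹² = a³b, (a⁴b³)¹³ = a²b⁴, (a⁴b³)¹⁴ = a, (a⁴b³)¹⁵ = b³, (a⁴b³)¹⁶ = a⁴b⁶, (a⁴b³)¹⁷ = a³b², (a⁴b³)¹⁸ = a²b⁵, (a⁴b³)¹⁹ = ab, (a⁴b³)²⁰ = b⁴, (a⁴b³)²¹ = a⁴, (a⁴b³)²² = a³b³, (a⁴b³)²³ = a²b⁶, (a⁴b³)²⁴ = ab², (a⁴b³)²⁵ = b⁵, (a⁴b³)²⁶ = a⁴b, (a⁴b³)²⁷ = a³b⁴, (a⁴b³)²⁸ = a², (a⁴b³)²⁹ = ab³, (a⁴b³)³⁰ = b⁶, (a⁴b³)³¹ = a⁴b², (a⁴b³)³² = a³b⁵, (a⁴b³)³³ = a²b, (a⁴b³)³⁴ = ab⁴, (a⁴b³)³⁵ = e.
So |⟨a⁴b³⟩| = ord(a⁴b³) = 35. With |G| = 35, by Lagrange [G : ⟨a⁴b³⟩] = 35/35 = 1.

Answer: 1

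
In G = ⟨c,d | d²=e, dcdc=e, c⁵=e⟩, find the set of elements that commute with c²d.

⟨c²d⟩ ⊆ C_G(c²d) since powers of c²d commute with c²d; so |C_G(c²d)| ≥ |⟨c²d⟩| = 2.
By orbit–stabilizer, |C_G(c²d)| = |G| / |conj. class of c²d| = 10 / 5 = 2.
The 2 elements commuting with c²d are {e, c²d}.

Answer: {e, c²d}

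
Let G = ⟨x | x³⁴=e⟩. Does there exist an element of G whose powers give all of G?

|G| = 34. The element x has order 34 (its powers give 34 distinct elements), so ⟨x⟩ = G and G is cyclic.

Answer: Yes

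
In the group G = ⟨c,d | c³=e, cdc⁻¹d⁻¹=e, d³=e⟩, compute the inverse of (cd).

The order of (cd) is 3 (smallest k with (cd)ᵏ = e), so (cd)⁻¹ = (cd)² = c²d².
Check: (cd) · (c²d²) → (cd) · c² = d;   d · d² = e, giving e as required.

Answer: c²d²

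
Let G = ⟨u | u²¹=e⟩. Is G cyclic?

|G| = 21. The element u has order 21 (its powers give 21 distinct elements), so ⟨u⟩ = G and G is cyclic.

Answer: Yes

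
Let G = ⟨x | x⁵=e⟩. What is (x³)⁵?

Compute successive powers of (x³), reducing at each step:
  (x³)²: (x³) · x³ = x
  (x³)³: x · x³ = x⁴
  (x³)⁴: (x⁴) · x³ = x²
  (x³)⁵: (x²) · x³ = e

Answer: e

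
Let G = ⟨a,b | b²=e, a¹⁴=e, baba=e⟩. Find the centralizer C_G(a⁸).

⟨a⁸⟩ ⊆ C_G(a⁸) since powers of a⁸ commute with a⁸; so |C_G(a⁸)| ≥ |⟨a⁸⟩| = 7.
By orbit–stabilizer, |C_G(a⁸)| = |G| / |conj. class of a⁸| = 28 / 2 = 14.
The 14 elements commuting with a⁸ are {e, a, a², a³, a⁴, a⁵, a⁶, a⁷, a⁸, a⁹, a¹⁰, a¹¹, a¹², a¹³}.

Answer: {e, a, a², a³, a⁴, a⁵, a⁶, a⁷, a⁸, a⁹, a¹⁰, a¹¹, a¹², a¹³}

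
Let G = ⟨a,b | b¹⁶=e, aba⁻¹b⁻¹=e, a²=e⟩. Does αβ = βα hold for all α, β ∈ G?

Each pair of generators commutes: a·b = ab = b·a. Since the generators pairwise commute, every element of G commutes with every other, so G is abelian.

Answer: Yes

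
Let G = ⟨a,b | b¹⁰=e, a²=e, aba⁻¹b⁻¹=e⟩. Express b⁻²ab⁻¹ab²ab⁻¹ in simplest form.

Multiply left to right, reducing at each step:
  (b⁸) · a = ab⁸
  (ab⁸) · b⁻¹ = ab⁷
  (ab⁷) · a = b⁷
  (b⁷) · b² = b⁹
  (b⁹) · a = ab⁹
  (ab⁹) · b⁻¹ = ab⁸

Answer: ab⁸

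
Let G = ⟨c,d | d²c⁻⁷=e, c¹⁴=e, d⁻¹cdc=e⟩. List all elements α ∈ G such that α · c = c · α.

⟨c⟩ ⊆ C_G(c) since powers of c commute with c; so |C_G(c)| ≥ |⟨c⟩| = 14.
By orbit–stabilizer, |C_G(c)| = |G| / |conj. class of c| = 28 / 2 = 14.
The 14 elements commuting with c are {e, c, c², c³, c⁴, c⁵, c⁶, c⁷, c⁸, c⁹, c¹⁰, c¹¹, c¹², c¹³}.

Answer: {e, c, c², c³, c⁴, c⁵, c⁶, c⁷, c⁸, c⁹, c¹⁰, c¹¹, c¹², c¹³}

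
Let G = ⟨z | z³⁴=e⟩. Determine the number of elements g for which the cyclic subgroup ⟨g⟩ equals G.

G is cyclic of order 34. An element generates G iff its order is 34, and a cyclic group of order 34 has exactly φ(34) = 16 such elements.

Answer: 16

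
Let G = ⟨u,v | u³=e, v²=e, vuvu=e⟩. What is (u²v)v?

Compute (u²v) · v by multiplying left to right and reducing via the relations at each step:
  (u²v) · v = u²

Answer: u²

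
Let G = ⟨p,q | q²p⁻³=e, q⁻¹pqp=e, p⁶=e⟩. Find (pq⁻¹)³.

Compute successive powers of (pq⁻¹), reducing at each step:
  (pq⁻¹)²: (pq⁻¹) · p = q⁻¹;   (q⁻¹) · q⁻¹ = p³
  (pq⁻¹)³: (p³) · p = p⁴;   (p⁴) · q⁻¹ = pq

Answer: pq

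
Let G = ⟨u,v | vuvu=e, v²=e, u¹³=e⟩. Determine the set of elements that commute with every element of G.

An element z ∈ Z(G) iff z commutes with every generator.
For example e is central: e·u = u = u·e; e·v = v = v·e.
Whereas u ∉ Z(G) since u·v = uv ≠ u¹²v = v·u.
Checking each of the 26 elements this way gives Z(G) = {e}, of order 1.

Answer: {e}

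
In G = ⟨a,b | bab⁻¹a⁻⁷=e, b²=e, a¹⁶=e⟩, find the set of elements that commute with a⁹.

⟨a⁹⟩ ⊆ C_G(a⁹) since powers of a⁹ commute with a⁹; so |C_G(a⁹)| ≥ |⟨a⁹⟩| = 16.
By orbit–stabilizer, |C_G(a⁹)| = |G| / |conj. class of a⁹| = 32 / 2 = 16.
The 16 elements commuting with a⁹ are {e, a, a², a³, a⁴, a⁵, a⁶, a⁷, a⁸, a⁹, a¹⁰, a¹¹, a¹², a¹³, a¹⁴, a¹⁵}.

Answer: {e, a, a², a³, a⁴, a⁵, a⁶, a⁷, a⁸, a⁹, a¹⁰, a¹¹, a¹², a¹³, a¹⁴, a¹⁵}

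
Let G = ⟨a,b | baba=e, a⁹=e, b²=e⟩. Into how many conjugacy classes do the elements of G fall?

The conjugacy classes (representative and size) are:
  [e] (size 1), [a⁸] (size 2), [a⁷] (size 2), [a⁶] (size 2), [a⁵] (size 2), [a⁴b] (size 9).
Class equation: 1 + 2 + 2 + 2 + 2 + 9 = 18 = |G|. So G has 6 conjugacy classes.

Answer: 6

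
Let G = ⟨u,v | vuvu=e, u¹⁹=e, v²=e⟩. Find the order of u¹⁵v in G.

Compute successive powers until reaching e:
  (u¹⁵v)¹ = u¹⁵v, (u¹⁵v)² = e.
The smallest positive k with (u¹⁵v)ᵏ = e is 2.

Answer: 2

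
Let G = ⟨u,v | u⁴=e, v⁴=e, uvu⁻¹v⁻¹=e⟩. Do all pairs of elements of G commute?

Each pair of generators commutes: u·v = uv = v·u. Since the generators pairwise commute, every element of G commutes with every other, so G is abelian.

Answer: Yes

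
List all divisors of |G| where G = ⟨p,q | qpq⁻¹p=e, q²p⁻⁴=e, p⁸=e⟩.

|G| = 16 = 2⁴. By Lagrange's theorem the order of any subgroup divides 16; the divisors of 16 are 1, 2, 4, 8, 16.

Answer: 1, 2, 4, 8, 16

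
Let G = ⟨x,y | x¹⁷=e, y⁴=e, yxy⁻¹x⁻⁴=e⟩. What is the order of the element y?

Compute successive powers until reaching e:
  y¹ = y, y² = y², y³ = y³, y⁴ = e.
The smallest positive k with yᵏ = e is 4.

Answer: 4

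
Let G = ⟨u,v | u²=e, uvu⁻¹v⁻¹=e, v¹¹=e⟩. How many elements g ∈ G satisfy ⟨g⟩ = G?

G is cyclic of order 22. An element generates G iff its order is 22, and a cyclic group of order 22 has exactly φ(22) = 10 such elements.

Answer: 10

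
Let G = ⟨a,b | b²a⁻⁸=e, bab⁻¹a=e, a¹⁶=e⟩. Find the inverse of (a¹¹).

The order of (a¹¹) is 16 (smallest k with (a¹¹)ᵏ = e), so (a¹¹)⁻¹ = (a¹¹)¹⁵ = a⁵.
Check: (a¹¹) · (a⁵) → (a¹¹) · a⁵ = e, giving e as required.

Answer: a⁵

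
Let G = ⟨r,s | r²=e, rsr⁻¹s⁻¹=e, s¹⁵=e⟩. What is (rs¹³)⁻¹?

The order of (rs¹³) is 30 (smallest k with (rs¹³)ᵏ = e), so (rs¹³)⁻¹ = (rs¹³)²⁹ = rs².
Check: (rs¹³) · (rs²) → (rs¹³) · r = s¹³;   (s¹³) · s² = e, giving e as required.

Answer: rs²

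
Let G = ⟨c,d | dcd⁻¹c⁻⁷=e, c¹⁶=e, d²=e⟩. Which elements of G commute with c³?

⟨c³⟩ ⊆ C_G(c³) since powers of c³ commute with c³; so |C_G(c³)| ≥ |⟨c³⟩| = 16.
By orbit–stabilizer, |C_G(c³)| = |G| / |conj. class of c³| = 32 / 2 = 16.
The 16 elements commuting with c³ are {e, c, c², c³, c⁴, c⁵, c⁶, c⁷, c⁸, c⁹, c¹⁰, c¹¹, c¹², c¹³, c¹⁴, c¹⁵}.

Answer: {e, c, c², c³, c⁴, c⁵, c⁶, c⁷, c⁸, c⁹, c¹⁰, c¹¹, c¹², c¹³, c¹⁴, c¹⁵}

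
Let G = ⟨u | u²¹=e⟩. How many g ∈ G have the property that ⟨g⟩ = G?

G is cyclic of order 21. An element generates G iff its order is 21, and a cyclic group of order 21 has exactly φ(21) = 12 such elements.

Answer: 12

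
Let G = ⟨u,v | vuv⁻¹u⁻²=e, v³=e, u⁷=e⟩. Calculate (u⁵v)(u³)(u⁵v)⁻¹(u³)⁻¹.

[(u⁵v), (u³)] = (u⁵v)·(u³)·(u⁵v)⁻¹·(u³)⁻¹.
  (u⁵v) · (u³) = u⁴v
  (u⁴v) · (uv²) = u⁶
  (u⁶) · (u⁴) = u³

Answer: u³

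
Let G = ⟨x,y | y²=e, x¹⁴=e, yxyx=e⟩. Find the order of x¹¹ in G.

Compute successive powers until reaching e:
  (x¹¹)¹ = x¹¹, (x¹¹)² = x⁸, (x¹¹)³ = x⁵, (x¹¹)⁴ = x², (x¹¹)⁵ = x¹³, (x¹¹)⁶ = x¹⁰, (x¹¹)⁷ = x⁷, (x¹¹)⁸ = x⁴, (x¹¹)⁹ = x, (x¹¹)¹⁰ = x¹², (x¹¹)¹¹ = x⁹, (x¹¹)¹² = x⁶, (x¹¹)¹³ = x³, (x¹¹)¹⁴ = e.
The smallest positive k with (x¹¹)ᵏ = e is 14.

Answer: 14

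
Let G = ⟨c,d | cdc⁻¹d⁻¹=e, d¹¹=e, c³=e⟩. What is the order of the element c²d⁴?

Compute successive powers until reaching e:
  (c²d⁴)¹ = c²d⁴, (c²d⁴)² = cd⁸, (c²d⁴)³ = d, (c²d⁴)⁴ = c²d⁵, (c²d⁴)⁵ = cd⁹, (c²d⁴)⁶ = d², (c²d⁴)⁷ = c²d⁶, (c²d⁴)⁸ = cd¹⁰, (c²d⁴)⁹ = d³, (c²d⁴)¹⁰ = c²d⁷, (c²d⁴)¹¹ = c, (c²d⁴)¹² = d⁴, (c²d⁴)¹³ = c²d⁸, (c²d⁴)¹⁴ = cd, (c²d⁴)¹⁵ = d⁵, (c²d⁴)¹⁶ = c²d⁹, (c²d⁴)¹⁷ = cd², (c²d⁴)¹⁸ = d⁶, (c²d⁴)¹⁹ = c²d¹⁰, (c²d⁴)²⁰ = cd³, (c²d⁴)²¹ = d⁷, (c²d⁴)²² = c², (c²d⁴)²³ = cd⁴, (c²d⁴)²⁴ = d⁸, (c²d⁴)²⁵ = c²d, (c²d⁴)²⁶ = cd⁵, (c²d⁴)²⁷ = d⁹, (c²d⁴)²⁸ = c²d², (c²d⁴)²⁹ = cd⁶, (c²d⁴)³⁰ = d¹⁰, (c²d⁴)³¹ = c²d³, (c²d⁴)³² = cd⁷, (c²d⁴)³³ = e.
The smallest positive k with (c²d⁴)ᵏ = e is 33.

Answer: 33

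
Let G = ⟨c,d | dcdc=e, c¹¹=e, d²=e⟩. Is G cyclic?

Every cyclic group is abelian. But c·d = cd while d·c = c¹⁰d, so c·d ≠ d·c and G is not abelian. Hence G is not cyclic.

Answer: No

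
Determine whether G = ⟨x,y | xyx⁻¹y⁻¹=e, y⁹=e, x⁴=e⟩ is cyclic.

|G| = 36. The element xy has order 36 (its powers give 36 distinct elements), so ⟨xy⟩ = G and G is cyclic.

Answer: Yes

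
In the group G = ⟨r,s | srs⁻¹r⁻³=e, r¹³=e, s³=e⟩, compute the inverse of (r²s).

The order of (r²s) is 3 (smallest k with (r²s)ᵏ = e), so (r²s)⁻¹ = (r²s)² = r⁸s².
Check: (r²s) · (r⁸s²) → (r²s) · r⁸ = s;   s · s² = e, giving e as required.

Answer: r⁸s²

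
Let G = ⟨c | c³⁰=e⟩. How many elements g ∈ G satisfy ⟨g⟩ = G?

G is cyclic of order 30. An element generates G iff its order is 30, and a cyclic group of order 30 has exactly φ(30) = 8 such elements.

Answer: 8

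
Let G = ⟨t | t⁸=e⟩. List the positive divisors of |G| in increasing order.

|G| = 8 = 2³. By Lagrange's theorem the order of any subgroup divides 8; the divisors of 8 are 1, 2, 4, 8.

Answer: 1, 2, 4, 8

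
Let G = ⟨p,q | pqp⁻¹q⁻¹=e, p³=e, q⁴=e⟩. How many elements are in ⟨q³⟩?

|⟨q³⟩| equals the order of q³. Compute successive powers until reaching e:
  (q³)¹ = q³, (q³)² = q², (q³)³ = q, (q³)⁴ = e.
The smallest positive k with (q³)ᵏ = e is 4, so |⟨q³⟩| = 4.

Answer: 4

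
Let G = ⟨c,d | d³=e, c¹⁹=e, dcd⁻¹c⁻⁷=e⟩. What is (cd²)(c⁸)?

Compute (cd²) · (c⁸) by multiplying left to right and reducing via the relations at each step:
  (cd²) · c⁸ = c¹³d²

Answer: c¹³d²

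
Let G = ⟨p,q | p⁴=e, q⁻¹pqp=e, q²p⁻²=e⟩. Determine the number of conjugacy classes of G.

The conjugacy classes (representative and size) are:
  [e] (size 1), [p³] (size 2), [p²] (size 1), [q⁻¹] (size 2), [pq⁻¹] (size 2).
Class equation: 1 + 2 + 1 + 2 + 2 = 8 = |G|. So G has 5 conjugacy classes.

Answer: 5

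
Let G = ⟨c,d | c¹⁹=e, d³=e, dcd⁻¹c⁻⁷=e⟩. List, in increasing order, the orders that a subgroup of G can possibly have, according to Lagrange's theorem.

|G| = 57 = 3 · 19. By Lagrange's theorem the order of any subgroup divides 57; the divisors of 57 are 1, 3, 19, 57.

Answer: 1, 3, 19, 57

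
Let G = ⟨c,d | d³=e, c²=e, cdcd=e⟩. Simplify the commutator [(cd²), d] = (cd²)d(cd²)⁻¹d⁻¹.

[(cd²), d] = (cd²)·d·(cd²)⁻¹·d⁻¹.
  (cd²) · d = c
  c · (cd²) = d²
  (d²) · (d²) = d

Answer: d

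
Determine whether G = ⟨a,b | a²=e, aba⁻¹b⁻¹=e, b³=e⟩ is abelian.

Each pair of generators commutes: a·b = ab = b·a. Since the generators pairwise commute, every element of G commutes with every other, so G is abelian.

Answer: Yes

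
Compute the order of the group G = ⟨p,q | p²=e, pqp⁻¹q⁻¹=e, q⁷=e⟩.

Enumerate words in the generators, reducing via the relations: the distinct elements are
  {e, p, q, pq, q², q³, q⁴, q⁵, q⁶, pq², pq³, pq⁴, pq⁵, pq⁶}.
No further products give new elements, so |G| = 14.

Answer: 14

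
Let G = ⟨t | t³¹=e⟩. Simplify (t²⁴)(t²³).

Compute (t²⁴) · (t²³) by multiplying left to right and reducing via the relations at each step:
  (t²⁴) · t²³ = t¹⁶

Answer: t¹⁶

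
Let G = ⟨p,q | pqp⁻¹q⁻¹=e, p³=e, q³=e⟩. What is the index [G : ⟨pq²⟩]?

First find ord(pq²) by computing successive powers:
  (pq²)¹ = pq², (pq²)² = p²q, (pq²)³ = e.
So |⟨pq²⟩| = ord(pq²) = 3. With |G| = 9, by Lagrange [G : ⟨pq²⟩] = 9/3 = 3.

Answer: 3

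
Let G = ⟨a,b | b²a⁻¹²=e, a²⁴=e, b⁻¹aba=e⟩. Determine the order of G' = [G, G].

G' = [G, G] is generated by all commutators. The generator-pair commutators are: [a, b] = a².
The subgroup they normally generate is {e, a², a⁴, a⁶, a⁸, a¹⁰, a¹², a¹⁴, a¹⁶, a¹⁸, a²⁰, a²²}, of order 12.
Check: |G/G'| = 48/12 = 4 is the order of the abelianisation.

Answer: 12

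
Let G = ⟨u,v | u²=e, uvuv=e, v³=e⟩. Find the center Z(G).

An element z ∈ Z(G) iff z commutes with every generator.
For example e is central: e·u = u = u·e; e·v = v = v·e.
Whereas u ∉ Z(G) since u·v = uv ≠ uv² = v·u.
Checking each of the 6 elements this way gives Z(G) = {e}, of order 1.

Answer: {e}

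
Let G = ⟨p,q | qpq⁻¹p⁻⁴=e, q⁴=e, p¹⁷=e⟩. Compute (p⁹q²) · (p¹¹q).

Compute (p⁹q²) · (p¹¹q) by multiplying left to right and reducing via the relations at each step:
  (p⁹q²) · p¹¹ = p¹⁵q²
  (p¹⁵q²) · q = p¹⁵q³

Answer: p¹⁵q³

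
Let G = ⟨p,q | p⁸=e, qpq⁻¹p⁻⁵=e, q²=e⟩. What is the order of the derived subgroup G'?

G' = [G, G] is generated by all commutators. The generator-pair commutators are: [p, q] = p⁴.
The subgroup they normally generate is {e, p⁴}, of order 2.
Check: |G/G'| = 16/2 = 8 is the order of the abelianisation.

Answer: 2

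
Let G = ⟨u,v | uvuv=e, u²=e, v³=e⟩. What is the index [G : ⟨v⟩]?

First find ord(v) by computing successive powers:
  v¹ = v, v² = v², v³ = e.
So |⟨v⟩| = ord(v) = 3. With |G| = 6, by Lagrange [G : ⟨v⟩] = 6/3 = 2.

Answer: 2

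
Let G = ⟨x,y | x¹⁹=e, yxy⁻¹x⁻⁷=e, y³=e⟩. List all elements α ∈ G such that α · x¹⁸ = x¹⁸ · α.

⟨x¹⁸⟩ ⊆ C_G(x¹⁸) since powers of x¹⁸ commute with x¹⁸; so |C_G(x¹⁸)| ≥ |⟨x¹⁸⟩| = 19.
By orbit–stabilizer, |C_G(x¹⁸)| = |G| / |conj. class of x¹⁸| = 57 / 3 = 19.
The 19 elements commuting with x¹⁸ are {e, x, x², x³, x⁴, x⁵, x⁶, x⁷, x⁸, x⁹, x¹⁰, x¹¹, x¹², x¹³, x¹⁴, x¹⁵, x¹⁶, x¹⁷, x¹⁸}.

Answer: {e, x, x², x³, x⁴, x⁵, x⁶, x⁷, x⁸, x⁹, x¹⁰, x¹¹, x¹², x¹³, x¹⁴, x¹⁵, x¹⁶, x¹⁷, x¹⁸}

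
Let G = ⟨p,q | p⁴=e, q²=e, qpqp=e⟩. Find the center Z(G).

An element z ∈ Z(G) iff z commutes with every generator.
For example p² is central: (p²)·p = p³ = p·(p²); (p²)·q = p²q = q·(p²).
Whereas p ∉ Z(G) since p·q = pq ≠ p³q = q·p.
Checking each of the 8 elements this way gives Z(G) = {e, p²}, of order 2.

Answer: {e, p²}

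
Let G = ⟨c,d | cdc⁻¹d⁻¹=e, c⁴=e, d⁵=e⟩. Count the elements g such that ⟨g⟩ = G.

G is cyclic of order 20. An element generates G iff its order is 20, and a cyclic group of order 20 has exactly φ(20) = 8 such elements.

Answer: 8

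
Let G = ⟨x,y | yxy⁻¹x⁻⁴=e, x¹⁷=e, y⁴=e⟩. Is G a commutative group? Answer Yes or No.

x·y = xy but y·x = x⁴y, so x·y ≠ y·x and G is not abelian.

Answer: No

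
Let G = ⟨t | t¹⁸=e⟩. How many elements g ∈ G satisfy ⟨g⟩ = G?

G is cyclic of order 18. An element generates G iff its order is 18, and a cyclic group of order 18 has exactly φ(18) = 6 such elements.

Answer: 6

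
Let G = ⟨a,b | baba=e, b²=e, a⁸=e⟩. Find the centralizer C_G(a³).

⟨a³⟩ ⊆ C_G(a³) since powers of a³ commute with a³; so |C_G(a³)| ≥ |⟨a³⟩| = 8.
By orbit–stabilizer, |C_G(a³)| = |G| / |conj. class of a³| = 16 / 2 = 8.
The 8 elements commuting with a³ are {e, a, a², a³, a⁴, a⁵, a⁶, a⁷}.

Answer: {e, a, a², a³, a⁴, a⁵, a⁶, a⁷}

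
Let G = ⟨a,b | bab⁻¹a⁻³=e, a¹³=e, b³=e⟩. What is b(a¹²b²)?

Compute b · (a¹²b²) by multiplying left to right and reducing via the relations at each step:
  b · a¹² = a¹⁰b
  (a¹⁰b) · b² = a¹⁰

Answer: a¹⁰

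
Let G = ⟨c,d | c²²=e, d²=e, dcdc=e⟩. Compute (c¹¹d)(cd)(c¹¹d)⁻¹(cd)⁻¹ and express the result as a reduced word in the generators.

[(c¹¹d), (cd)] = (c¹¹d)·(cd)·(c¹¹d)⁻¹·(cd)⁻¹.
  (c¹¹d) · (cd) = c¹⁰
  (c¹⁰) · (c¹¹d) = c²¹d
  (c²¹d) · (cd) = c²⁰

Answer: c²⁰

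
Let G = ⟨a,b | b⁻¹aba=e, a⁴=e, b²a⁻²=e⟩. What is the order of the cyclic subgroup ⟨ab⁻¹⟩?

|⟨ab⁻¹⟩| equals the order of ab⁻¹. Compute successive powers until reaching e:
  (ab⁻¹)¹ = ab⁻¹, (ab⁻¹)² = a², (ab⁻¹)³ = ab, (ab⁻¹)⁴ = e.
The smallest positive k with (ab⁻¹)ᵏ = e is 4, so |⟨ab⁻¹⟩| = 4.

Answer: 4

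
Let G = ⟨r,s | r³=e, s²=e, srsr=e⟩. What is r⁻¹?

The order of r is 3 (smallest k with rᵏ = e), so r⁻¹ = r² = r².
Check: r · (r²) → r · r² = e, giving e as required.

Answer: r²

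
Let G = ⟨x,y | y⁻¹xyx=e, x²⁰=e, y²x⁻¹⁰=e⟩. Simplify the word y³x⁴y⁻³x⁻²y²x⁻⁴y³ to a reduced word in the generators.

Multiply left to right, reducing at each step:
  (y⁻¹) · x⁴ = x⁶y
  (x⁶y) · y⁻³ = x¹⁶
  (x¹⁶) · x⁻² = x¹⁴
  (x¹⁴) · y² = x⁴
  (x⁴) · x⁻⁴ = e
  e · y³ = y⁻¹

Answer: y⁻¹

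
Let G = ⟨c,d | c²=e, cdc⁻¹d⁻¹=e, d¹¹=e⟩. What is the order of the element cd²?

Compute successive powers until reaching e:
  (cd²)¹ = cd², (cd²)² = d⁴, (cd²)³ = cd⁶, (cd²)⁴ = d⁸, (cd²)⁵ = cd¹⁰, (cd²)⁶ = d, (cd²)⁷ = cd³, (cd²)⁸ = d⁵, (cd²)⁹ = cd⁷, (cd²)¹⁰ = d⁹, (cd²)¹¹ = c, (cd²)¹² = d², (cd²)¹³ = cd⁴, (cd²)¹⁴ = d⁶, (cd²)¹⁵ = cd⁸, (cd²)¹⁶ = d¹⁰, (cd²)¹⁷ = cd, (cd²)¹⁸ = d³, (cd²)¹⁹ = cd⁵, (cd²)²⁰ = d⁷, (cd²)²¹ = cd⁹, (cd²)²² = e.
The smallest positive k with (cd²)ᵏ = e is 22.

Answer: 22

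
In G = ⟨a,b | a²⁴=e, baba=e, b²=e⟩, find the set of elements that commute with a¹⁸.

⟨a¹⁸⟩ ⊆ C_G(a¹⁸) since powers of a¹⁸ commute with a¹⁸; so |C_G(a¹⁸)| ≥ |⟨a¹⁸⟩| = 4.
By orbit–stabilizer, |C_G(a¹⁸)| = |G| / |conj. class of a¹⁸| = 48 / 2 = 24.
The 24 elements commuting with a¹⁸ are {e, a, a², a³, a⁴, a⁵, a⁶, a⁷, a⁸, a⁹, a¹⁰, a¹¹, a¹², a¹³, a¹⁴, a¹⁵, a¹⁶, a¹⁷, a¹⁸, a¹⁹, a²⁰, a²¹, a²², a²³}.

Answer: {e, a, a², a³, a⁴, a⁵, a⁶, a⁷, a⁸, a⁹, a¹⁰, a¹¹, a¹², a¹³, a¹⁴, a¹⁵, a¹⁶, a¹⁷, a¹⁸, a¹⁹, a²⁰, a²¹, a²², a²³}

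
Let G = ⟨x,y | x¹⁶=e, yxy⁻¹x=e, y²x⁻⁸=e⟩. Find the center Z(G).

An element z ∈ Z(G) iff z commutes with every generator.
For example x⁸ is central: (x⁸)·x = x⁹ = x·(x⁸); (x⁸)·y = y⁻¹ = y·(x⁸).
Whereas x ∉ Z(G) since x·y = xy ≠ x⁷y⁻¹ = y·x.
Checking each of the 32 elements this way gives Z(G) = {e, x⁸}, of order 2.

Answer: {e, x⁸}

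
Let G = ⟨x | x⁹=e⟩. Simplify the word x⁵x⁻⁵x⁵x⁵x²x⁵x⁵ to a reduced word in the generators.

Multiply left to right, reducing at each step:
  (x⁵) · x⁻⁵ = e
  e · x⁵ = x⁵
  (x⁵) · x⁵ = x
  x · x² = x³
  (x³) · x⁵ = x⁸
  (x⁸) · x⁵ = x⁴

Answer: x⁴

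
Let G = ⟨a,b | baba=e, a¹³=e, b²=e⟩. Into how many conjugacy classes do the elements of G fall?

The conjugacy classes (representative and size) are:
  [e] (size 1), [a¹²] (size 2), [a¹¹] (size 2), [a³] (size 2), [a⁴] (size 2), [a⁸] (size 2), [a⁶] (size 2), [b] (size 13).
Class equation: 1 + 2 + 2 + 2 + 2 + 2 + 2 + 13 = 26 = |G|. So G has 8 conjugacy classes.

Answer: 8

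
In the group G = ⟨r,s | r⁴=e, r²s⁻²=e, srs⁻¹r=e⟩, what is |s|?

Compute successive powers until reaching e:
  s¹ = s, s² = r², s³ = s⁻¹, s⁴ = e.
The smallest positive k with sᵏ = e is 4.

Answer: 4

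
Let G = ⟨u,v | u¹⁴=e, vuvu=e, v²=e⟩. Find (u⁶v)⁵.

Compute successive powers of (u⁶v), reducing at each step:
  (u⁶v)²: (u⁶v) · u⁶ = v;   v · v = e
  (u⁶v)³: e · u⁶ = u⁶;   (u⁶) · v = u⁶v
  (u⁶v)⁴: (u⁶v) · u⁶ = v;   v · v = e
  (u⁶v)⁵: e · u⁶ = u⁶;   (u⁶) · v = u⁶v

Answer: u⁶v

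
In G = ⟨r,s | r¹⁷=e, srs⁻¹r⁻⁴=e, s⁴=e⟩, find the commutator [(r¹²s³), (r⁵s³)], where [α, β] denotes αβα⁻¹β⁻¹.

[(r¹²s³), (r⁵s³)] = (r¹²s³)·(r⁵s³)·(r¹²s³)⁻¹·(r⁵s³)⁻¹.
  (r¹²s³) · (r⁵s³) = r⁹s²
  (r⁹s²) · (r³s) = r⁶s³
  (r⁶s³) · (r¹⁴s) = r

Answer: r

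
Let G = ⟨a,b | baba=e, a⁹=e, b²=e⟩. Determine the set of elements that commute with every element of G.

An element z ∈ Z(G) iff z commutes with every generator.
For example e is central: e·a = a = a·e; e·b = b = b·e.
Whereas a ∉ Z(G) since a·b = ab ≠ a⁸b = b·a.
Checking each of the 18 elements this way gives Z(G) = {e}, of order 1.

Answer: {e}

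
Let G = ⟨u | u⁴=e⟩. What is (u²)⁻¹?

The order of (u²) is 2 (smallest k with (u²)ᵏ = e), so (u²)⁻¹ = (u²)¹ = u².
Check: (u²) · (u²) → (u²) · u² = e, giving e as required.

Answer: u²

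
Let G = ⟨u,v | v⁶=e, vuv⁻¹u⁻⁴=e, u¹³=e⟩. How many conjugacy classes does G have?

The conjugacy classes (representative and size) are:
  [e] (size 1), [u⁴] (size 6), [u¹¹] (size 6), [u⁷v] (size 13), [u⁸v²] (size 13), [u¹²v³] (size 13), [u⁵v⁴] (size 13), [u¹¹v⁵] (size 13).
Class equation: 1 + 6 + 6 + 13 + 13 + 13 + 13 + 13 = 78 = |G|. So G has 8 conjugacy classes.

Answer: 8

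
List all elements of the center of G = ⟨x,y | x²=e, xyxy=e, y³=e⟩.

An element z ∈ Z(G) iff z commutes with every generator.
For example e is central: e·x = x = x·e; e·y = y = y·e.
Whereas x ∉ Z(G) since x·y = xy ≠ xy² = y·x.
Checking each of the 6 elements this way gives Z(G) = {e}, of order 1.

Answer: {e}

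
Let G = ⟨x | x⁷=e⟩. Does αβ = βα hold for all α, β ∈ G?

G has a single generator, so G is cyclic and hence abelian.

Answer: Yes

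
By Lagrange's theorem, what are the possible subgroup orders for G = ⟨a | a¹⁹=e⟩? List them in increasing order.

|G| = 19 = 19. By Lagrange's theorem the order of any subgroup divides 19; the divisors of 19 are 1, 19.

Answer: 1, 19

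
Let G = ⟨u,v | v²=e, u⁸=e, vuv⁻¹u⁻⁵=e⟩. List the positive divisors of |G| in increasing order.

|G| = 16 = 2⁴. By Lagrange's theorem the order of any subgroup divides 16; the divisors of 16 are 1, 2, 4, 8, 16.

Answer: 1, 2, 4, 8, 16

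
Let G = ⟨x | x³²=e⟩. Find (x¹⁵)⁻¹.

The order of (x¹⁵) is 32 (smallest k with (x¹⁵)ᵏ = e), so (x¹⁵)⁻¹ = (x¹⁵)³¹ = x¹⁷.
Check: (x¹⁵) · (x¹⁷) → (x¹⁵) · x¹⁷ = e, giving e as required.

Answer: x¹⁷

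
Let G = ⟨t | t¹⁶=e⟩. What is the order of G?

G is generated by a single element, so G is cyclic. The relator gives t¹⁶ = e and no smaller power is forced to be e, so the 16 powers {e, t, t², t³, t⁴, t⁵, t⁶, t⁷, t⁸, t⁹, t¹², t¹³, t¹¹, t¹⁰, t¹⁴, t¹⁵} are distinct. Hence |G| = 16.

Answer: 16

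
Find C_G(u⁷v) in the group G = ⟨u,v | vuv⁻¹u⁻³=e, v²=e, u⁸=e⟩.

⟨u⁷v⟩ ⊆ C_G(u⁷v) since powers of u⁷v commute with u⁷v; so |C_G(u⁷v)| ≥ |⟨u⁷v⟩| = 4.
By orbit–stabilizer, |C_G(u⁷v)| = |G| / |conj. class of u⁷v| = 16 / 4 = 4.
The 4 elements commuting with u⁷v are {e, u⁴, u³v, u⁷v}.

Answer: {e, u⁴, u³v, u⁷v}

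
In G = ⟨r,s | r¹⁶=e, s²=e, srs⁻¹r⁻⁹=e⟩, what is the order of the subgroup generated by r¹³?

|⟨r¹³⟩| equals the order of r¹³. Compute successive powers until reaching e:
  (r¹³)¹ = r¹³, (r¹³)² = r¹⁰, (r¹³)³ = r⁷, (r¹³)⁴ = r⁴, (r¹³)⁵ = r, (r¹³)⁶ = r¹⁴, (r¹³)⁷ = r¹¹, (r¹³)⁸ = r⁸, (r¹³)⁹ = r⁵, (r¹³)¹⁰ = r², (r¹³)¹¹ = r¹⁵, (r¹³)¹² = r¹², (r¹³)¹³ = r⁹, (r¹³)¹⁴ = r⁶, (r¹³)¹⁵ = r³, (r¹³)¹⁶ = e.
The smallest positive k with (r¹³)ᵏ = e is 16, so |⟨r¹³⟩| = 16.

Answer: 16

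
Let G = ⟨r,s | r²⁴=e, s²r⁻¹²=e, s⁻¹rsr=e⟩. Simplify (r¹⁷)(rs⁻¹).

Compute (r¹⁷) · (rs⁻¹) by multiplying left to right and reducing via the relations at each step:
  (r¹⁷) · r = r¹⁸
  (r¹⁸) · s⁻¹ = r⁶s

Answer: r⁶s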